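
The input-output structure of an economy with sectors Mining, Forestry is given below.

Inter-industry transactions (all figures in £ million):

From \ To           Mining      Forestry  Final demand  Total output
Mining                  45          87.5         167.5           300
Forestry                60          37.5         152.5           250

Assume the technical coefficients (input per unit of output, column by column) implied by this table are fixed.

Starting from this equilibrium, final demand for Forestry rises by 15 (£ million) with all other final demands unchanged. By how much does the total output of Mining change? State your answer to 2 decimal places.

Technical coefficients a_ij = z_ij / X_j:
  a_11 = 45/300 = 0.15, a_21 = 60/300 = 0.20
  a_12 = 87.5/250 = 0.35, a_22 = 37.5/250 = 0.15
I − A =
  [   0.85    -0.35]
  [  -0.20     0.85]
det(I−A) = (0.85)(0.85) − (-0.35)(-0.20) = 0.6525
adj(I−A) = [[0.85, 0.35], [0.20, 0.85]]
(I − A)⁻¹ = adj(I−A) / det(I−A) ≈
  [   1.3027     0.5364]
  [   0.3065     1.3027]
Δx = (I − A)⁻¹ Δd with Δd having +15 in the Forestry component and 0 elsewhere.
So Δx_1 = L_12 · (+15), where L_12 = adj(I−A)_12 / det(I−A) = 0.35 / 0.6525.
Δx_1 = 0.35 × (+15) / 0.6525 = 5.25 / 0.6525 ≈ 8.05.

Δx_1 = 8.05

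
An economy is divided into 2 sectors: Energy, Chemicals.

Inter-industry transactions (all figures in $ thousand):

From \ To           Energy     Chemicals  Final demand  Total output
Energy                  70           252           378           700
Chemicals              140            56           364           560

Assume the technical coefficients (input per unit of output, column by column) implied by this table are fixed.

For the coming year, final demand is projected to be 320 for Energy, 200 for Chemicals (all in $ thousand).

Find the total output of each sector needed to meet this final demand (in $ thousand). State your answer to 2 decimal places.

x_E = 525.00, x_C = 338.89

Technical coefficients a_ij = z_ij / X_j:
  a_EE = 70/700 = 0.10, a_CE = 140/700 = 0.20
  a_EC = 252/560 = 0.45, a_CC = 56/560 = 0.10
I − A =
  [   0.90    -0.45]
  [  -0.20     0.90]
det(I−A) = (0.90)(0.90) − (-0.45)(-0.20) = 0.7200
adj(I−A) = [[0.90, 0.45], [0.20, 0.90]]
(I − A)⁻¹ = adj(I−A) / det(I−A) ≈
  [   1.2500     0.6250]
  [   0.2778     1.2500]
x = (I − A)⁻¹ d = adj(I−A)·d / det(I−A), with det(I−A) = 0.7200:
  x_E = (0.90·320 + 0.45·200) / 0.7200 = 378.00 / 0.7200 = 525.00
  x_C = (0.20·320 + 0.90·200) / 0.7200 = 244.00 / 0.7200 ≈ 338.89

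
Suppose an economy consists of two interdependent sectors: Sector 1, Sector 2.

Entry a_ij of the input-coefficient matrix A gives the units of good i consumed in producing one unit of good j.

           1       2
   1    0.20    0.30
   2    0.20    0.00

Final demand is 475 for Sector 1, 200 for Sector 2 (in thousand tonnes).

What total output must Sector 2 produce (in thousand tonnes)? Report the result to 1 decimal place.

I − A =
  [   0.80    -0.30]
  [  -0.20     1.00]
det(I−A) = (0.80)(1.00) − (-0.30)(-0.20) = 0.7400
adj(I−A) = [[1.00, 0.30], [0.20, 0.80]]
(I − A)⁻¹ = adj(I−A) / det(I−A) ≈
  [   1.3514     0.4054]
  [   0.2703     1.0811]
x = (I − A)⁻¹ d = adj(I−A)·d / det(I−A), with det(I−A) = 0.7400:
  x_1 = (1.00·475 + 0.30·200) / 0.7400 = 535.00 / 0.7400 ≈ 723.0
  x_2 = (0.20·475 + 0.80·200) / 0.7400 = 255.00 / 0.7400 ≈ 344.6

x_2 = 344.6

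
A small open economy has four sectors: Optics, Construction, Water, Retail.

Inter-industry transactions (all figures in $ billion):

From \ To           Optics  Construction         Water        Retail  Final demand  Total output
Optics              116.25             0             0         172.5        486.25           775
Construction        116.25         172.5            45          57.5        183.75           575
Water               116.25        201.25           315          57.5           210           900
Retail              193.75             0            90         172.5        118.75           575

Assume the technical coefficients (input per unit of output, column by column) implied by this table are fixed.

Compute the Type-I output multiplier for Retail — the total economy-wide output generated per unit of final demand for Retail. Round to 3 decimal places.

m_4 = 3.417

Technical coefficients a_ij = z_ij / X_j:
  a_11 = 116.25/775 = 0.15, a_21 = 116.25/775 = 0.15, a_31 = 116.25/775 = 0.15, a_41 = 193.75/775 = 0.25
  a_12 = 0/575 = 0.00, a_22 = 172.5/575 = 0.30, a_32 = 201.25/575 = 0.35, a_42 = 0/575 = 0.00
  a_13 = 0/900 = 0.00, a_23 = 45/900 = 0.05, a_33 = 315/900 = 0.35, a_43 = 90/900 = 0.10
  a_14 = 172.5/575 = 0.30, a_24 = 57.5/575 = 0.10, a_34 = 57.5/575 = 0.10, a_44 = 172.5/575 = 0.30
I − A =
  [   0.85     0.00     0.00    -0.30]
  [  -0.15     0.70    -0.05    -0.10]
  [  -0.15    -0.35     0.65    -0.10]
  [  -0.25     0.00    -0.10     0.70]
Compute the cofactors C_ij = (−1)^(i+j)·(3×3 minor ij) of I−A; the adjugate is their transpose:
adj(I−A) = Cᵀ =
  [ 0.295750   0.010500   0.021000   0.131250]
  [ 0.091000   0.325000   0.039000   0.091000]
  [ 0.136500   0.182000   0.364000   0.136500]
  [ 0.125125   0.029750   0.059500   0.371875]
det(I−A) = Σ_j (I−A)_1j·C_1j = (0.85)(0.295750) + (0.00)(0.091000) + (0.00)(0.136500) + (-0.30)(0.125125) = 0.21385
(I − A)⁻¹ = adj(I−A) / det(I−A) ≈
  [   1.3830     0.0491     0.0982     0.6137]
  [   0.4255     1.5198     0.1824     0.4255]
  [   0.6383     0.8511     1.7021     0.6383]
  [   0.5851     0.1391     0.2782     1.7390]
The output multiplier for sector j is the column-j sum of the Leontief inverse (I − A)⁻¹ = adj(I−A) / det(I−A).
Column 4 of adj(I−A): (0.131250, 0.091000, 0.136500, 0.371875); det(I−A) = 0.21385.
m_4 = (0.131250 + 0.091000 + 0.136500 + 0.371875) / 0.21385 = 0.730625 / 0.21385 ≈ 3.417.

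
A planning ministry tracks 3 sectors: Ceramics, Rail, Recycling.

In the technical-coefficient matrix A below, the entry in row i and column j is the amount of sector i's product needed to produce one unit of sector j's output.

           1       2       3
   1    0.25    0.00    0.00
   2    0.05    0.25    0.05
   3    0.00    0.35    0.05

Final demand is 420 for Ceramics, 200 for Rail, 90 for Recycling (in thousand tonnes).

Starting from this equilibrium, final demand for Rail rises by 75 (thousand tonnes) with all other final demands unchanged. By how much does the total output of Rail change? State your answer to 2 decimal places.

I − A =
  [   0.75     0.00     0.00]
  [  -0.05     0.75    -0.05]
  [   0.00    -0.35     0.95]
Cofactors of I−A, C_ij = (−1)^(i+j)·(minor ij) (rows/columns in the sector order above):
  C_11 = (0.75)(0.95) − (-0.05)(-0.35) = 0.6950
  C_12 = −[(-0.05)(0.95) − (-0.05)(0.00)] = 0.0475
  C_13 = (-0.05)(-0.35) − (0.75)(0.00) = 0.0175
  C_21 = −[(0.00)(0.95) − (0.00)(-0.35)] = 0.0000
  C_22 = (0.75)(0.95) − (0.00)(0.00) = 0.7125
  C_23 = −[(0.75)(-0.35) − (0.00)(0.00)] = 0.2625
  C_31 = (0.00)(-0.05) − (0.00)(0.75) = 0.0000
  C_32 = −[(0.75)(-0.05) − (0.00)(-0.05)] = 0.0375
  C_33 = (0.75)(0.75) − (0.00)(-0.05) = 0.5625
det(I−A) = Σ_j (I−A)_1j·C_1j = (0.75)(0.6950) + (0.00)(0.0475) + (0.00)(0.0175) = 0.52125
adj(I−A) = Cᵀ =
  [ 0.6950   0.0000   0.0000]
  [ 0.0475   0.7125   0.0375]
  [ 0.0175   0.2625   0.5625]
(I − A)⁻¹ = adj(I−A) / det(I−A) ≈
  [   1.3333     0.0000     0.0000]
  [   0.0911     1.3669     0.0719]
  [   0.0336     0.5036     1.0791]
Δx = (I − A)⁻¹ Δd with Δd having +75 in the Rail component and 0 elsewhere.
So Δx_2 = L_22 · (+75), where L_22 = adj(I−A)_22 / det(I−A) = 0.7125 / 0.52125.
Δx_2 = 0.7125 × (+75) / 0.52125 = 53.4375 / 0.52125 ≈ 102.52.

Δx_2 = 102.52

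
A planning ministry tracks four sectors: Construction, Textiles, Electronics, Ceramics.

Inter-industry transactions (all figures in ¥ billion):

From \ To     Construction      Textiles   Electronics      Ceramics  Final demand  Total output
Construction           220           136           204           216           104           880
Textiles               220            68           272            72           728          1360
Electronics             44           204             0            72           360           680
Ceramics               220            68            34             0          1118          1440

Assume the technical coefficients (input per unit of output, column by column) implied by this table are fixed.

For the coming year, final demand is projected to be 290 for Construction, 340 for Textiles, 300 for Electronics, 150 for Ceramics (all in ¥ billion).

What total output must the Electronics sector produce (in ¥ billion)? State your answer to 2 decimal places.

x_3 = 475.14

Technical coefficients a_ij = z_ij / X_j:
  a_11 = 220/880 = 0.25, a_21 = 220/880 = 0.25, a_31 = 44/880 = 0.05, a_41 = 220/880 = 0.25
  a_12 = 136/1360 = 0.10, a_22 = 68/1360 = 0.05, a_32 = 204/1360 = 0.15, a_42 = 68/1360 = 0.05
  a_13 = 204/680 = 0.30, a_23 = 272/680 = 0.40, a_33 = 0/680 = 0.00, a_43 = 34/680 = 0.05
  a_14 = 216/1440 = 0.15, a_24 = 72/1440 = 0.05, a_34 = 72/1440 = 0.05, a_44 = 0/1440 = 0.00
I − A =
  [   0.75    -0.10    -0.30    -0.15]
  [  -0.25     0.95    -0.40    -0.05]
  [  -0.05    -0.15     1.00    -0.05]
  [  -0.25    -0.05    -0.05     1.00]
Compute the cofactors C_ij = (−1)^(i+j)·(3×3 minor ij) of I−A; the adjugate is their transpose:
adj(I−A) = Cᵀ =
  [ 0.883750   0.154125   0.334625   0.157000]
  [ 0.287000   0.691500   0.367500   0.096000]
  [ 0.099250   0.115375   0.646875   0.053000]
  [ 0.240250   0.078875   0.134375   0.615000]
det(I−A) = Σ_j (I−A)_1j·C_1j = (0.75)(0.883750) + (-0.10)(0.287000) + (-0.30)(0.099250) + (-0.15)(0.240250) = 0.5683
(I − A)⁻¹ = adj(I−A) / det(I−A) ≈
  [   1.5551     0.2712     0.5888     0.2763]
  [   0.5050     1.2168     0.6467     0.1689]
  [   0.1746     0.2030     1.1383     0.0933]
  [   0.4228     0.1388     0.2365     1.0822]
x = (I − A)⁻¹ d = adj(I−A)·d / det(I−A), with det(I−A) = 0.5683:
  x_1 = (0.883750·290 + 0.154125·340 + 0.334625·300 + 0.157000·150) / 0.5683 = 432.6275 / 0.5683 ≈ 761.27
  x_2 = (0.287000·290 + 0.691500·340 + 0.367500·300 + 0.096000·150) / 0.5683 = 442.99 / 0.5683 ≈ 779.50
  x_3 = (0.099250·290 + 0.115375·340 + 0.646875·300 + 0.053000·150) / 0.5683 = 270.0225 / 0.5683 ≈ 475.14
  x_4 = (0.240250·290 + 0.078875·340 + 0.134375·300 + 0.615000·150) / 0.5683 = 229.0525 / 0.5683 ≈ 403.05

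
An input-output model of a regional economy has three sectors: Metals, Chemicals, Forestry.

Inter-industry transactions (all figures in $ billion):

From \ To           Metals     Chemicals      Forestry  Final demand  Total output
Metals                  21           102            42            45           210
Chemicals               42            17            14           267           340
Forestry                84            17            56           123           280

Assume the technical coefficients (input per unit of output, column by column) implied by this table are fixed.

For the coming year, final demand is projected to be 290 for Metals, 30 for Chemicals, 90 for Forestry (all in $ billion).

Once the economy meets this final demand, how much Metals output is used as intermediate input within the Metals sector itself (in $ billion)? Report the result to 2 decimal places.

Technical coefficients a_ij = z_ij / X_j:
  a_MM = 21/210 = 0.10, a_CM = 42/210 = 0.20, a_FM = 84/210 = 0.40
  a_MC = 102/340 = 0.30, a_CC = 17/340 = 0.05, a_FC = 17/340 = 0.05
  a_MF = 42/280 = 0.15, a_CF = 14/280 = 0.05, a_FF = 56/280 = 0.20
I − A =
  [   0.90    -0.30    -0.15]
  [  -0.20     0.95    -0.05]
  [  -0.40    -0.05     0.80]
Cofactors of I−A, C_ij = (−1)^(i+j)·(minor ij) (rows/columns in the sector order above):
  C_11 = (0.95)(0.80) − (-0.05)(-0.05) = 0.7575
  C_12 = −[(-0.20)(0.80) − (-0.05)(-0.40)] = 0.1800
  C_13 = (-0.20)(-0.05) − (0.95)(-0.40) = 0.3900
  C_21 = −[(-0.30)(0.80) − (-0.15)(-0.05)] = 0.2475
  C_22 = (0.90)(0.80) − (-0.15)(-0.40) = 0.6600
  C_23 = −[(0.90)(-0.05) − (-0.30)(-0.40)] = 0.1650
  C_31 = (-0.30)(-0.05) − (-0.15)(0.95) = 0.1575
  C_32 = −[(0.90)(-0.05) − (-0.15)(-0.20)] = 0.0750
  C_33 = (0.90)(0.95) − (-0.30)(-0.20) = 0.7950
det(I−A) = Σ_j (I−A)_1j·C_1j = (0.90)(0.7575) + (-0.30)(0.1800) + (-0.15)(0.3900) = 0.56925
adj(I−A) = Cᵀ =
  [ 0.7575   0.2475   0.1575]
  [ 0.1800   0.6600   0.0750]
  [ 0.3900   0.1650   0.7950]
(I − A)⁻¹ = adj(I−A) / det(I−A) ≈
  [   1.3307     0.4348     0.2767]
  [   0.3162     1.1594     0.1318]
  [   0.6851     0.2899     1.3966]
First solve x = (I − A)⁻¹ d = adj(I−A)·d / det(I−A); in particular x_M = (0.7575·290 + 0.2475·30 + 0.1575·90) / 0.56925 = 241.275 / 0.56925 ≈ 423.8472.
Intermediate flow from M to M: z_MM = a_MM · x_M = 0.10 × 241.275 / 0.56925 = 24.1275 / 0.56925 ≈ 42.38.

z_MM = 42.38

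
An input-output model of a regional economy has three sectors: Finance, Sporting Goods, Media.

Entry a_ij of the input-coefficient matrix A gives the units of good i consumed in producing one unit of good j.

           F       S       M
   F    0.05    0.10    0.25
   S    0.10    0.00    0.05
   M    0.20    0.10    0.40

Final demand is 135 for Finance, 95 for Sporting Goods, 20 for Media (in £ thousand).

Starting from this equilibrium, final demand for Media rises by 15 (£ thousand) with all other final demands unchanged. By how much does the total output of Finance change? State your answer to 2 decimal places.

Δx_F = 7.56

I − A =
  [   0.95    -0.10    -0.25]
  [  -0.10     1.00    -0.05]
  [  -0.20    -0.10     0.60]
Cofactors of I−A, C_ij = (−1)^(i+j)·(minor ij) (rows/columns in the sector order above):
  C_11 = (1.00)(0.60) − (-0.05)(-0.10) = 0.5950
  C_12 = −[(-0.10)(0.60) − (-0.05)(-0.20)] = 0.0700
  C_13 = (-0.10)(-0.10) − (1.00)(-0.20) = 0.2100
  C_21 = −[(-0.10)(0.60) − (-0.25)(-0.10)] = 0.0850
  C_22 = (0.95)(0.60) − (-0.25)(-0.20) = 0.5200
  C_23 = −[(0.95)(-0.10) − (-0.10)(-0.20)] = 0.1150
  C_31 = (-0.10)(-0.05) − (-0.25)(1.00) = 0.2550
  C_32 = −[(0.95)(-0.05) − (-0.25)(-0.10)] = 0.0725
  C_33 = (0.95)(1.00) − (-0.10)(-0.10) = 0.9400
det(I−A) = Σ_j (I−A)_1j·C_1j = (0.95)(0.5950) + (-0.10)(0.0700) + (-0.25)(0.2100) = 0.50575
adj(I−A) = Cᵀ =
  [ 0.5950   0.0850   0.2550]
  [ 0.0700   0.5200   0.0725]
  [ 0.2100   0.1150   0.9400]
(I − A)⁻¹ = adj(I−A) / det(I−A) ≈
  [   1.1765     0.1681     0.5042]
  [   0.1384     1.0282     0.1434]
  [   0.4152     0.2274     1.8586]
Δx = (I − A)⁻¹ Δd with Δd having +15 in the Media component and 0 elsewhere.
So Δx_F = L_FM · (+15), where L_FM = adj(I−A)_FM / det(I−A) = 0.2550 / 0.50575.
Δx_F = 0.2550 × (+15) / 0.50575 = 3.825 / 0.50575 ≈ 7.56.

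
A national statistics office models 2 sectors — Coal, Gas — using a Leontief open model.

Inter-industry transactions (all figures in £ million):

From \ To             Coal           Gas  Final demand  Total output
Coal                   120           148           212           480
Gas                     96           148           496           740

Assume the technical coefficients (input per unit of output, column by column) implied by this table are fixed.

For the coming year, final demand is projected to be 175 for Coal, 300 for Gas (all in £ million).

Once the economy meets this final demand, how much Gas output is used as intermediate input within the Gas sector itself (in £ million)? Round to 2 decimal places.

z_GG = 92.86

Technical coefficients a_ij = z_ij / X_j:
  a_CC = 120/480 = 0.25, a_GC = 96/480 = 0.20
  a_CG = 148/740 = 0.20, a_GG = 148/740 = 0.20
I − A =
  [   0.75    -0.20]
  [  -0.20     0.80]
det(I−A) = (0.75)(0.80) − (-0.20)(-0.20) = 0.5600
adj(I−A) = [[0.80, 0.20], [0.20, 0.75]]
(I − A)⁻¹ = adj(I−A) / det(I−A) ≈
  [   1.4286     0.3571]
  [   0.3571     1.3393]
First solve x = (I − A)⁻¹ d = adj(I−A)·d / det(I−A); in particular x_G = (0.20·175 + 0.75·300) / 0.5600 = 260.00 / 0.5600 ≈ 464.2857.
Intermediate flow from G to G: z_GG = a_GG · x_G = 0.20 × 260.00 / 0.5600 = 52.00 / 0.5600 ≈ 92.86.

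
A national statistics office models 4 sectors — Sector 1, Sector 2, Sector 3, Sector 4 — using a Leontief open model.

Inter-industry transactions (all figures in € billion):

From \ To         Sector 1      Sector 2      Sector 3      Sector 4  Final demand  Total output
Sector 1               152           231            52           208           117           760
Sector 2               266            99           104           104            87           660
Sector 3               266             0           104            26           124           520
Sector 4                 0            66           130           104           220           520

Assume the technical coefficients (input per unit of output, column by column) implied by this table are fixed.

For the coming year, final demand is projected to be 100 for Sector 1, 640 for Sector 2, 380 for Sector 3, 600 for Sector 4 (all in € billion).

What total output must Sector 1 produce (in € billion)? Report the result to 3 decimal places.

x_1 = 2065.036

Technical coefficients a_ij = z_ij / X_j:
  a_11 = 152/760 = 0.20, a_21 = 266/760 = 0.35, a_31 = 266/760 = 0.35, a_41 = 0/760 = 0.00
  a_12 = 231/660 = 0.35, a_22 = 99/660 = 0.15, a_32 = 0/660 = 0.00, a_42 = 66/660 = 0.10
  a_13 = 52/520 = 0.10, a_23 = 104/520 = 0.20, a_33 = 104/520 = 0.20, a_43 = 130/520 = 0.25
  a_14 = 208/520 = 0.40, a_24 = 104/520 = 0.20, a_34 = 26/520 = 0.05, a_44 = 104/520 = 0.20
I − A =
  [   0.80    -0.35    -0.10    -0.40]
  [  -0.35     0.85    -0.20    -0.20]
  [  -0.35     0.00     0.80    -0.05]
  [   0.00    -0.10    -0.25     0.80]
Compute the cofactors C_ij = (−1)^(i+j)·(3×3 minor ij) of I−A; the adjugate is their transpose:
adj(I−A) = Cᵀ =
  [ 0.516375   0.252125   0.232500   0.335750]
  [ 0.293125   0.439000   0.231000   0.270750]
  [ 0.232750   0.116000   0.416000   0.171375]
  [ 0.109375   0.091125   0.158875   0.391750]
det(I−A) = Σ_j (I−A)_1j·C_1j = (0.80)(0.516375) + (-0.35)(0.293125) + (-0.10)(0.232750) + (-0.40)(0.109375) = 0.24348125
(I − A)⁻¹ = adj(I−A) / det(I−A) ≈
  [   2.1208     1.0355     0.9549     1.3790]
  [   1.2039     1.8030     0.9487     1.1120]
  [   0.9559     0.4764     1.7086     0.7039]
  [   0.4492     0.3743     0.6525     1.6090]
x = (I − A)⁻¹ d = adj(I−A)·d / det(I−A), with det(I−A) = 0.24348125:
  x_1 = (0.516375·100 + 0.252125·640 + 0.232500·380 + 0.335750·600) / 0.24348125 = 502.7975 / 0.24348125 ≈ 2065.036
  x_2 = (0.293125·100 + 0.439000·640 + 0.231000·380 + 0.270750·600) / 0.24348125 = 560.5025 / 0.24348125 ≈ 2302.036
  x_3 = (0.232750·100 + 0.116000·640 + 0.416000·380 + 0.171375·600) / 0.24348125 = 358.42 / 0.24348125 ≈ 1472.064
  x_4 = (0.109375·100 + 0.091125·640 + 0.158875·380 + 0.391750·600) / 0.24348125 = 364.68 / 0.24348125 ≈ 1497.774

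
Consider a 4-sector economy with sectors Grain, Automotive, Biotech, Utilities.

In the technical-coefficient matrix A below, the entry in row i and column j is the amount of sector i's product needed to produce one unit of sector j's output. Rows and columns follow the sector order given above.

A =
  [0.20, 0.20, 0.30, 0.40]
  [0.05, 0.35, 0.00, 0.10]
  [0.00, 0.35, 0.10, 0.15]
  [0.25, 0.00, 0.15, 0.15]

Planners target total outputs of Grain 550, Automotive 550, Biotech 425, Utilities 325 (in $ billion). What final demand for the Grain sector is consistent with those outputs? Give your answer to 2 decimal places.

I − A =
  [   0.80    -0.20    -0.30    -0.40]
  [  -0.05     0.65     0.00    -0.10]
  [   0.00    -0.35     0.90    -0.15]
  [  -0.25     0.00    -0.15     0.85]
d = (I − A) x:
  d_1 = (+0.80)·550 + (-0.20)·550 + (-0.30)·425 + (-0.40)·325 = 72.50
  d_2 = (-0.05)·550 + (+0.65)·550 + (+0.00)·425 + (-0.10)·325 = 297.50
  d_3 = (+0.00)·550 + (-0.35)·550 + (+0.90)·425 + (-0.15)·325 = 141.25
  d_4 = (-0.25)·550 + (+0.00)·550 + (-0.15)·425 + (+0.85)·325 = 75.00

d_1 = 72.50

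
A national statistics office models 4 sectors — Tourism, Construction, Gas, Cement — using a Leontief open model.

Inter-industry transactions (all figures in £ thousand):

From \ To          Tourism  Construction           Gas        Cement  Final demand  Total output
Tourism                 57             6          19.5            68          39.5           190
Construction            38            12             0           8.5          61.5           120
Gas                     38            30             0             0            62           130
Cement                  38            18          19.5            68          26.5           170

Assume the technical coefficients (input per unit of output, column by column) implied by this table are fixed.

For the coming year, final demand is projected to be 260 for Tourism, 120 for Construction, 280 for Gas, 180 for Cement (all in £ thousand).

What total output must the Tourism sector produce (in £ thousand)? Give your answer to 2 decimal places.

Technical coefficients a_ij = z_ij / X_j:
  a_11 = 57/190 = 0.30, a_21 = 38/190 = 0.20, a_31 = 38/190 = 0.20, a_41 = 38/190 = 0.20
  a_12 = 6/120 = 0.05, a_22 = 12/120 = 0.10, a_32 = 30/120 = 0.25, a_42 = 18/120 = 0.15
  a_13 = 19.5/130 = 0.15, a_23 = 0/130 = 0.00, a_33 = 0/130 = 0.00, a_43 = 19.5/130 = 0.15
  a_14 = 68/170 = 0.40, a_24 = 8.5/170 = 0.05, a_34 = 0/170 = 0.00, a_44 = 68/170 = 0.40
I − A =
  [   0.70    -0.05    -0.15    -0.40]
  [  -0.20     0.90     0.00    -0.05]
  [  -0.20    -0.25     1.00     0.00]
  [  -0.20    -0.15    -0.15     0.60]
Compute the cofactors C_ij = (−1)^(i+j)·(3×3 minor ij) of I−A; the adjugate is their transpose:
adj(I−A) = Cᵀ =
  [ 0.530625   0.127500   0.134250   0.364375]
  [ 0.131500   0.310000   0.036750   0.113500]
  [ 0.139000   0.103000   0.282250   0.101250]
  [ 0.244500   0.145750   0.124500   0.585500]
det(I−A) = Σ_j (I−A)_1j·C_1j = (0.70)(0.530625) + (-0.05)(0.131500) + (-0.15)(0.139000) + (-0.40)(0.244500) = 0.2462125
(I − A)⁻¹ = adj(I−A) / det(I−A) ≈
  [   2.1552     0.5178     0.5453     1.4799]
  [   0.5341     1.2591     0.1493     0.4610]
  [   0.5646     0.4183     1.1464     0.4112]
  [   0.9930     0.5920     0.5057     2.3780]
x = (I − A)⁻¹ d = adj(I−A)·d / det(I−A), with det(I−A) = 0.2462125:
  x_1 = (0.530625·260 + 0.127500·120 + 0.134250·280 + 0.364375·180) / 0.2462125 = 256.44 / 0.2462125 ≈ 1041.54
  x_2 = (0.131500·260 + 0.310000·120 + 0.036750·280 + 0.113500·180) / 0.2462125 = 102.11 / 0.2462125 ≈ 414.72
  x_3 = (0.139000·260 + 0.103000·120 + 0.282250·280 + 0.101250·180) / 0.2462125 = 145.755 / 0.2462125 ≈ 591.99
  x_4 = (0.244500·260 + 0.145750·120 + 0.124500·280 + 0.585500·180) / 0.2462125 = 221.31 / 0.2462125 ≈ 898.86

x_1 = 1041.54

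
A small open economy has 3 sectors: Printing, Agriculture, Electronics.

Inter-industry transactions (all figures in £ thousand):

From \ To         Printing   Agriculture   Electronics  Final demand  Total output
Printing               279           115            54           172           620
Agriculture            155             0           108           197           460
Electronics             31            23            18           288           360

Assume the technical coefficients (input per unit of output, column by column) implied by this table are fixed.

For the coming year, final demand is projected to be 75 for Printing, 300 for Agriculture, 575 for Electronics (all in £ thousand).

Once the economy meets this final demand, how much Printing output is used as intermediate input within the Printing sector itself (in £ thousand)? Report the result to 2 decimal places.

Technical coefficients a_ij = z_ij / X_j:
  a_PP = 279/620 = 0.45, a_AP = 155/620 = 0.25, a_EP = 31/620 = 0.05
  a_PA = 115/460 = 0.25, a_AA = 0/460 = 0.00, a_EA = 23/460 = 0.05
  a_PE = 54/360 = 0.15, a_AE = 108/360 = 0.30, a_EE = 18/360 = 0.05
I − A =
  [   0.55    -0.25    -0.15]
  [  -0.25     1.00    -0.30]
  [  -0.05    -0.05     0.95]
Cofactors of I−A, C_ij = (−1)^(i+j)·(minor ij) (rows/columns in the sector order above):
  C_11 = (1.00)(0.95) − (-0.30)(-0.05) = 0.9350
  C_12 = −[(-0.25)(0.95) − (-0.30)(-0.05)] = 0.2525
  C_13 = (-0.25)(-0.05) − (1.00)(-0.05) = 0.0625
  C_21 = −[(-0.25)(0.95) − (-0.15)(-0.05)] = 0.2450
  C_22 = (0.55)(0.95) − (-0.15)(-0.05) = 0.5150
  C_23 = −[(0.55)(-0.05) − (-0.25)(-0.05)] = 0.0400
  C_31 = (-0.25)(-0.30) − (-0.15)(1.00) = 0.2250
  C_32 = −[(0.55)(-0.30) − (-0.15)(-0.25)] = 0.2025
  C_33 = (0.55)(1.00) − (-0.25)(-0.25) = 0.4875
det(I−A) = Σ_j (I−A)_1j·C_1j = (0.55)(0.9350) + (-0.25)(0.2525) + (-0.15)(0.0625) = 0.44175
adj(I−A) = Cᵀ =
  [ 0.9350   0.2450   0.2250]
  [ 0.2525   0.5150   0.2025]
  [ 0.0625   0.0400   0.4875]
(I − A)⁻¹ = adj(I−A) / det(I−A) ≈
  [   2.1166     0.5546     0.5093]
  [   0.5716     1.1658     0.4584]
  [   0.1415     0.0905     1.1036]
First solve x = (I − A)⁻¹ d = adj(I−A)·d / det(I−A); in particular x_P = (0.9350·75 + 0.2450·300 + 0.2250·575) / 0.44175 = 273.00 / 0.44175 ≈ 617.9966.
Intermediate flow from P to P: z_PP = a_PP · x_P = 0.45 × 273.00 / 0.44175 = 122.85 / 0.44175 ≈ 278.10.

z_PP = 278.10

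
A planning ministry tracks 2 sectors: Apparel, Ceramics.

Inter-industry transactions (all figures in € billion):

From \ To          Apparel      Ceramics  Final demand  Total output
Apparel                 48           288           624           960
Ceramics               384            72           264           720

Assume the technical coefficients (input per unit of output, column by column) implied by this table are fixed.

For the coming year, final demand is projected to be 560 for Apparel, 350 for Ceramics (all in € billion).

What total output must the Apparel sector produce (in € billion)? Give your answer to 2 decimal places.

Technical coefficients a_ij = z_ij / X_j:
  a_AA = 48/960 = 0.05, a_CA = 384/960 = 0.40
  a_AC = 288/720 = 0.40, a_CC = 72/720 = 0.10
I − A =
  [   0.95    -0.40]
  [  -0.40     0.90]
det(I−A) = (0.95)(0.90) − (-0.40)(-0.40) = 0.6950
adj(I−A) = [[0.90, 0.40], [0.40, 0.95]]
(I − A)⁻¹ = adj(I−A) / det(I−A) ≈
  [   1.2950     0.5755]
  [   0.5755     1.3669]
x = (I − A)⁻¹ d = adj(I−A)·d / det(I−A), with det(I−A) = 0.6950:
  x_A = (0.90·560 + 0.40·350) / 0.6950 = 644.00 / 0.6950 ≈ 926.62
  x_C = (0.40·560 + 0.95·350) / 0.6950 = 556.50 / 0.6950 ≈ 800.72

x_A = 926.62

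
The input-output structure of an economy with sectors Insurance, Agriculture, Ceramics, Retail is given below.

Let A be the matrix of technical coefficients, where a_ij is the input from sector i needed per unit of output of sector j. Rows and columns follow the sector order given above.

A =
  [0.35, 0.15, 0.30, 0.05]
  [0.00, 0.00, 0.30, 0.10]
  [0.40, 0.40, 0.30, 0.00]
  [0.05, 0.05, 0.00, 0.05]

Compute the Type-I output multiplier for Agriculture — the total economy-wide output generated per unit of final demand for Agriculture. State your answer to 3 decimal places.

I − A =
  [   0.65    -0.15    -0.30    -0.05]
  [   0.00     1.00    -0.30    -0.10]
  [  -0.40    -0.40     0.70     0.00]
  [  -0.05    -0.05     0.00     0.95]
Compute the cofactors C_ij = (−1)^(i+j)·(3×3 minor ij) of I−A; the adjugate is their transpose:
adj(I−A) = Cᵀ =
  [ 0.5475   0.2155   0.3270   0.0515]
  [ 0.1175   0.3165   0.1860   0.0395]
  [ 0.3800   0.3040   0.6110   0.0520]
  [ 0.0350   0.0280   0.0270   0.2390]
det(I−A) = Σ_j (I−A)_1j·C_1j = (0.65)(0.5475) + (-0.15)(0.1175) + (-0.30)(0.3800) + (-0.05)(0.0350) = 0.2225
(I − A)⁻¹ = adj(I−A) / det(I−A) ≈
  [   2.4607     0.9685     1.4697     0.2315]
  [   0.5281     1.4225     0.8360     0.1775]
  [   1.7079     1.3663     2.7461     0.2337]
  [   0.1573     0.1258     0.1213     1.0742]
The output multiplier for sector j is the column-j sum of the Leontief inverse (I − A)⁻¹ = adj(I−A) / det(I−A).
Column 2 of adj(I−A): (0.2155, 0.3165, 0.3040, 0.0280); det(I−A) = 0.2225.
m_2 = (0.2155 + 0.3165 + 0.3040 + 0.0280) / 0.2225 = 0.864 / 0.2225 ≈ 3.883.

m_2 = 3.883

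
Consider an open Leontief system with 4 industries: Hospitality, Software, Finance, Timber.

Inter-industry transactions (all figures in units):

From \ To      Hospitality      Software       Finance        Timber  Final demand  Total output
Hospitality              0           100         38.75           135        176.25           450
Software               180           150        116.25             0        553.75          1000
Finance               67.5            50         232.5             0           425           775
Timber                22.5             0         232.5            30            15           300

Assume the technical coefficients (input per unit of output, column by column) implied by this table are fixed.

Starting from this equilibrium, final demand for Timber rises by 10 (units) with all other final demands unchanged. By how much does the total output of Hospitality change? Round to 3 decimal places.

Technical coefficients a_ij = z_ij / X_j:
  a_11 = 0/450 = 0.00, a_21 = 180/450 = 0.40, a_31 = 67.5/450 = 0.15, a_41 = 22.5/450 = 0.05
  a_12 = 100/1000 = 0.10, a_22 = 150/1000 = 0.15, a_32 = 50/1000 = 0.05, a_42 = 0/1000 = 0.00
  a_13 = 38.75/775 = 0.05, a_23 = 116.25/775 = 0.15, a_33 = 232.5/775 = 0.30, a_43 = 232.5/775 = 0.30
  a_14 = 135/300 = 0.45, a_24 = 0/300 = 0.00, a_34 = 0/300 = 0.00, a_44 = 30/300 = 0.10
I − A =
  [   1.00    -0.10    -0.05    -0.45]
  [  -0.40     0.85    -0.15     0.00]
  [  -0.15    -0.05     0.70     0.00]
  [  -0.05     0.00    -0.30     0.90]
Compute the cofactors C_ij = (−1)^(i+j)·(3×3 minor ij) of I−A; the adjugate is their transpose:
adj(I−A) = Cᵀ =
  [ 0.528750   0.072000   0.166500   0.264375]
  [ 0.272250   0.587250   0.203625   0.136125]
  [ 0.132750   0.057375   0.709875   0.066375]
  [ 0.073625   0.023125   0.245875   0.549875]
det(I−A) = Σ_j (I−A)_1j·C_1j = (1.00)(0.528750) + (-0.10)(0.272250) + (-0.05)(0.132750) + (-0.45)(0.073625) = 0.46175625
(I − A)⁻¹ = adj(I−A) / det(I−A) ≈
  [   1.1451     0.1559     0.3606     0.5725]
  [   0.5896     1.2718     0.4410     0.2948]
  [   0.2875     0.1243     1.5373     0.1437]
  [   0.1594     0.0501     0.5325     1.1908]
Δx = (I − A)⁻¹ Δd with Δd having +10 in the Timber component and 0 elsewhere.
So Δx_1 = L_14 · (+10), where L_14 = adj(I−A)_14 / det(I−A) = 0.264375 / 0.46175625.
Δx_1 = 0.264375 × (+10) / 0.46175625 = 2.64375 / 0.46175625 ≈ 5.725.

Δx_1 = 5.725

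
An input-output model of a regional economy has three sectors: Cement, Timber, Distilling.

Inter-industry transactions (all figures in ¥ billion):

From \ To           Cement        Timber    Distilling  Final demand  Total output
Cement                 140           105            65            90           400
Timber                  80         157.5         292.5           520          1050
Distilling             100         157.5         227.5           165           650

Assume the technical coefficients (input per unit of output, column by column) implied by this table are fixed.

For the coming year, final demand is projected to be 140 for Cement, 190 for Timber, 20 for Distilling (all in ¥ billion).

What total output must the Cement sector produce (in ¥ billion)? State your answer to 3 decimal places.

x_1 = 321.275

Technical coefficients a_ij = z_ij / X_j:
  a_11 = 140/400 = 0.35, a_21 = 80/400 = 0.20, a_31 = 100/400 = 0.25
  a_12 = 105/1050 = 0.10, a_22 = 157.5/1050 = 0.15, a_32 = 157.5/1050 = 0.15
  a_13 = 65/650 = 0.10, a_23 = 292.5/650 = 0.45, a_33 = 227.5/650 = 0.35
I − A =
  [   0.65    -0.10    -0.10]
  [  -0.20     0.85    -0.45]
  [  -0.25    -0.15     0.65]
Cofactors of I−A, C_ij = (−1)^(i+j)·(minor ij) (rows/columns in the sector order above):
  C_11 = (0.85)(0.65) − (-0.45)(-0.15) = 0.4850
  C_12 = −[(-0.20)(0.65) − (-0.45)(-0.25)] = 0.2425
  C_13 = (-0.20)(-0.15) − (0.85)(-0.25) = 0.2425
  C_21 = −[(-0.10)(0.65) − (-0.10)(-0.15)] = 0.0800
  C_22 = (0.65)(0.65) − (-0.10)(-0.25) = 0.3975
  C_23 = −[(0.65)(-0.15) − (-0.10)(-0.25)] = 0.1225
  C_31 = (-0.10)(-0.45) − (-0.10)(0.85) = 0.1300
  C_32 = −[(0.65)(-0.45) − (-0.10)(-0.20)] = 0.3125
  C_33 = (0.65)(0.85) − (-0.10)(-0.20) = 0.5325
det(I−A) = Σ_j (I−A)_1j·C_1j = (0.65)(0.4850) + (-0.10)(0.2425) + (-0.10)(0.2425) = 0.26675
adj(I−A) = Cᵀ =
  [ 0.4850   0.0800   0.1300]
  [ 0.2425   0.3975   0.3125]
  [ 0.2425   0.1225   0.5325]
(I − A)⁻¹ = adj(I−A) / det(I−A) ≈
  [   1.8182     0.2999     0.4873]
  [   0.9091     1.4902     1.1715]
  [   0.9091     0.4592     1.9963]
x = (I − A)⁻¹ d = adj(I−A)·d / det(I−A), with det(I−A) = 0.26675:
  x_1 = (0.4850·140 + 0.0800·190 + 0.1300·20) / 0.26675 = 85.70 / 0.26675 ≈ 321.275
  x_2 = (0.2425·140 + 0.3975·190 + 0.3125·20) / 0.26675 = 115.725 / 0.26675 ≈ 433.833
  x_3 = (0.2425·140 + 0.1225·190 + 0.5325·20) / 0.26675 = 67.875 / 0.26675 ≈ 254.452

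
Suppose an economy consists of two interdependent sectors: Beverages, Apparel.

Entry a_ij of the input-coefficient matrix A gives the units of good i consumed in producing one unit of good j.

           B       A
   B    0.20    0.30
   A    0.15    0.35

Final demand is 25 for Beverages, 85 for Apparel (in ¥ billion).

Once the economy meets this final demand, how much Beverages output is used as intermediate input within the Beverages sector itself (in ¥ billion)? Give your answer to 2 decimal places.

I − A =
  [   0.80    -0.30]
  [  -0.15     0.65]
det(I−A) = (0.80)(0.65) − (-0.30)(-0.15) = 0.4750
adj(I−A) = [[0.65, 0.30], [0.15, 0.80]]
(I − A)⁻¹ = adj(I−A) / det(I−A) ≈
  [   1.3684     0.6316]
  [   0.3158     1.6842]
First solve x = (I − A)⁻¹ d = adj(I−A)·d / det(I−A); in particular x_B = (0.65·25 + 0.30·85) / 0.4750 = 41.75 / 0.4750 ≈ 87.8947.
Intermediate flow from B to B: z_BB = a_BB · x_B = 0.20 × 41.75 / 0.4750 = 8.35 / 0.4750 ≈ 17.58.

z_BB = 17.58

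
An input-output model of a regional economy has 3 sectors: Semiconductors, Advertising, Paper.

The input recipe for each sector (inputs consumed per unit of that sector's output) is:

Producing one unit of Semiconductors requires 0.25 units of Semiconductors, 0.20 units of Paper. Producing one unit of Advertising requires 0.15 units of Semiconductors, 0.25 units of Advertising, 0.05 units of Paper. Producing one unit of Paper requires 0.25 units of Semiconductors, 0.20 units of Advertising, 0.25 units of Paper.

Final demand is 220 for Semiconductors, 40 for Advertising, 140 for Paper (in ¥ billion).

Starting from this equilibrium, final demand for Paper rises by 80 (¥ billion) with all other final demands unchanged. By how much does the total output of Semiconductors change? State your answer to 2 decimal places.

I − A =
  [   0.75    -0.15    -0.25]
  [   0.00     0.75    -0.20]
  [  -0.20    -0.05     0.75]
Cofactors of I−A, C_ij = (−1)^(i+j)·(minor ij) (rows/columns in the sector order above):
  C_11 = (0.75)(0.75) − (-0.20)(-0.05) = 0.5525
  C_12 = −[(0.00)(0.75) − (-0.20)(-0.20)] = 0.0400
  C_13 = (0.00)(-0.05) − (0.75)(-0.20) = 0.1500
  C_21 = −[(-0.15)(0.75) − (-0.25)(-0.05)] = 0.1250
  C_22 = (0.75)(0.75) − (-0.25)(-0.20) = 0.5125
  C_23 = −[(0.75)(-0.05) − (-0.15)(-0.20)] = 0.0675
  C_31 = (-0.15)(-0.20) − (-0.25)(0.75) = 0.2175
  C_32 = −[(0.75)(-0.20) − (-0.25)(0.00)] = 0.1500
  C_33 = (0.75)(0.75) − (-0.15)(0.00) = 0.5625
det(I−A) = Σ_j (I−A)_1j·C_1j = (0.75)(0.5525) + (-0.15)(0.0400) + (-0.25)(0.1500) = 0.370875
adj(I−A) = Cᵀ =
  [ 0.5525   0.1250   0.2175]
  [ 0.0400   0.5125   0.1500]
  [ 0.1500   0.0675   0.5625]
(I − A)⁻¹ = adj(I−A) / det(I−A) ≈
  [   1.4897     0.3370     0.5865]
  [   0.1079     1.3819     0.4044]
  [   0.4044     0.1820     1.5167]
Δx = (I − A)⁻¹ Δd with Δd having +80 in the Paper component and 0 elsewhere.
So Δx_S = L_SP · (+80), where L_SP = adj(I−A)_SP / det(I−A) = 0.2175 / 0.370875.
Δx_S = 0.2175 × (+80) / 0.370875 = 17.40 / 0.370875 ≈ 46.92.

Δx_S = 46.92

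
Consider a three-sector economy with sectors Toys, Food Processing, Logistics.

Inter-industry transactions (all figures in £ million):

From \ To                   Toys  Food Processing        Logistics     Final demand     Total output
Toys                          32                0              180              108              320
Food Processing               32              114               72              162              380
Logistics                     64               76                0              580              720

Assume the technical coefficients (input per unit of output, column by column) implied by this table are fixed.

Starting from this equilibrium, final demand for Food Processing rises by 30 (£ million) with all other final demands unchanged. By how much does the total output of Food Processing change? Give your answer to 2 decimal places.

Technical coefficients a_ij = z_ij / X_j:
  a_11 = 32/320 = 0.10, a_21 = 32/320 = 0.10, a_31 = 64/320 = 0.20
  a_12 = 0/380 = 0.00, a_22 = 114/380 = 0.30, a_32 = 76/380 = 0.20
  a_13 = 180/720 = 0.25, a_23 = 72/720 = 0.10, a_33 = 0/720 = 0.00
I − A =
  [   0.90     0.00    -0.25]
  [  -0.10     0.70    -0.10]
  [  -0.20    -0.20     1.00]
Cofactors of I−A, C_ij = (−1)^(i+j)·(minor ij) (rows/columns in the sector order above):
  C_11 = (0.70)(1.00) − (-0.10)(-0.20) = 0.6800
  C_12 = −[(-0.10)(1.00) − (-0.10)(-0.20)] = 0.1200
  C_13 = (-0.10)(-0.20) − (0.70)(-0.20) = 0.1600
  C_21 = −[(0.00)(1.00) − (-0.25)(-0.20)] = 0.0500
  C_22 = (0.90)(1.00) − (-0.25)(-0.20) = 0.8500
  C_23 = −[(0.90)(-0.20) − (0.00)(-0.20)] = 0.1800
  C_31 = (0.00)(-0.10) − (-0.25)(0.70) = 0.1750
  C_32 = −[(0.90)(-0.10) − (-0.25)(-0.10)] = 0.1150
  C_33 = (0.90)(0.70) − (0.00)(-0.10) = 0.6300
det(I−A) = Σ_j (I−A)_1j·C_1j = (0.90)(0.6800) + (0.00)(0.1200) + (-0.25)(0.1600) = 0.5720
adj(I−A) = Cᵀ =
  [ 0.6800   0.0500   0.1750]
  [ 0.1200   0.8500   0.1150]
  [ 0.1600   0.1800   0.6300]
(I − A)⁻¹ = adj(I−A) / det(I−A) ≈
  [   1.1888     0.0874     0.3059]
  [   0.2098     1.4860     0.2010]
  [   0.2797     0.3147     1.1014]
Δx = (I − A)⁻¹ Δd with Δd having +30 in the Food Processing component and 0 elsewhere.
So Δx_2 = L_22 · (+30), where L_22 = adj(I−A)_22 / det(I−A) = 0.8500 / 0.5720.
Δx_2 = 0.8500 × (+30) / 0.5720 = 25.50 / 0.5720 ≈ 44.58.

Δx_2 = 44.58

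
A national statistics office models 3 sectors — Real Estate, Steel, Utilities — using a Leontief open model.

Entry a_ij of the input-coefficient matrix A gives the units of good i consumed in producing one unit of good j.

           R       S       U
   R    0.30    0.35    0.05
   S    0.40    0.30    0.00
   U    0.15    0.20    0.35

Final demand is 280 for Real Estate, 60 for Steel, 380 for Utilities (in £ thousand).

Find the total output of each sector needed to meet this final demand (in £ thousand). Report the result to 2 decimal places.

I − A =
  [   0.70    -0.35    -0.05]
  [  -0.40     0.70     0.00]
  [  -0.15    -0.20     0.65]
Cofactors of I−A, C_ij = (−1)^(i+j)·(minor ij) (rows/columns in the sector order above):
  C_11 = (0.70)(0.65) − (0.00)(-0.20) = 0.4550
  C_12 = −[(-0.40)(0.65) − (0.00)(-0.15)] = 0.2600
  C_13 = (-0.40)(-0.20) − (0.70)(-0.15) = 0.1850
  C_21 = −[(-0.35)(0.65) − (-0.05)(-0.20)] = 0.2375
  C_22 = (0.70)(0.65) − (-0.05)(-0.15) = 0.4475
  C_23 = −[(0.70)(-0.20) − (-0.35)(-0.15)] = 0.1925
  C_31 = (-0.35)(0.00) − (-0.05)(0.70) = 0.0350
  C_32 = −[(0.70)(0.00) − (-0.05)(-0.40)] = 0.0200
  C_33 = (0.70)(0.70) − (-0.35)(-0.40) = 0.3500
det(I−A) = Σ_j (I−A)_1j·C_1j = (0.70)(0.4550) + (-0.35)(0.2600) + (-0.05)(0.1850) = 0.21825
adj(I−A) = Cᵀ =
  [ 0.4550   0.2375   0.0350]
  [ 0.2600   0.4475   0.0200]
  [ 0.1850   0.1925   0.3500]
(I − A)⁻¹ = adj(I−A) / det(I−A) ≈
  [   2.0848     1.0882     0.1604]
  [   1.1913     2.0504     0.0916]
  [   0.8477     0.8820     1.6037]
x = (I − A)⁻¹ d = adj(I−A)·d / det(I−A), with det(I−A) = 0.21825:
  x_R = (0.4550·280 + 0.2375·60 + 0.0350·380) / 0.21825 = 154.95 / 0.21825 ≈ 709.97
  x_S = (0.2600·280 + 0.4475·60 + 0.0200·380) / 0.21825 = 107.25 / 0.21825 ≈ 491.41
  x_U = (0.1850·280 + 0.1925·60 + 0.3500·380) / 0.21825 = 196.35 / 0.21825 ≈ 899.66

x_R = 709.97, x_S = 491.41, x_U = 899.66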